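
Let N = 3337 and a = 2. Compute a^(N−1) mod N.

1835

2^1 ≡ 2 (mod 3337)
2^2 ≡ 2^2 = 4 ≡ 4 (mod 3337)
2^4 ≡ 4^2 = 16 ≡ 16 (mod 3337)
2^8 ≡ 16^2 = 256 ≡ 256 (mod 3337)
2^16 ≡ 256^2 = 65536 ≡ 2133 (mod 3337)
2^32 ≡ 2133^2 = 4549689 ≡ 1358 (mod 3337)
2^64 ≡ 1358^2 = 1844164 ≡ 2140 (mod 3337)
2^128 ≡ 2140^2 = 4579600 ≡ 1236 (mod 3337)
2^256 ≡ 1236^2 = 1527696 ≡ 2687 (mod 3337)
2^512 ≡ 2687^2 = 7219969 ≡ 2038 (mod 3337)
2^1024 ≡ 2038^2 = 4153444 ≡ 2216 (mod 3337)
2^2048 ≡ 2216^2 = 4910656 ≡ 1929 (mod 3337)
3336 = 2048 + 1024 + 256 + 8 in binary powers of 2.
So 2^3336 ≡ 1929 · 2216 · 2687 · 256 ≡ 1835 (mod 3337).
Since 1835 ≠ 1, base 2 is a Fermat witness: 3337 is composite.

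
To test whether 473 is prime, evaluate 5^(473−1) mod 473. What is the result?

5^1 ≡ 5 (mod 473)
5^2 ≡ 5^2 = 25 ≡ 25 (mod 473)
5^4 ≡ 25^2 = 625 ≡ 152 (mod 473)
5^8 ≡ 152^2 = 23104 ≡ 400 (mod 473)
5^16 ≡ 400^2 = 160000 ≡ 126 (mod 473)
5^32 ≡ 126^2 = 15876 ≡ 267 (mod 473)
5^64 ≡ 267^2 = 71289 ≡ 339 (mod 473)
5^128 ≡ 339^2 = 114921 ≡ 455 (mod 473)
5^256 ≡ 455^2 = 207025 ≡ 324 (mod 473)
472 = 256 + 128 + 64 + 16 + 8 in binary powers of 2.
So 5^472 ≡ 324 · 455 · 339 · 126 · 400 ≡ 454 (mod 473).
Since 454 ≠ 1, base 5 is a Fermat witness: 473 is composite.

454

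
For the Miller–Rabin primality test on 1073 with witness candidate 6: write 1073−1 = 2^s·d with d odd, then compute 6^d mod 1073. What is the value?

734

1073 − 1 = 1072 = 2^4 · 67, so d = 67.
6^1 ≡ 6 (mod 1073)
6^2 ≡ 6^2 = 36 ≡ 36 (mod 1073)
6^4 ≡ 36^2 = 1296 ≡ 223 (mod 1073)
6^8 ≡ 223^2 = 49729 ≡ 371 (mod 1073)
6^16 ≡ 371^2 = 137641 ≡ 297 (mod 1073)
6^32 ≡ 297^2 = 88209 ≡ 223 (mod 1073)
6^64 ≡ 223^2 = 49729 ≡ 371 (mod 1073)
67 = 64 + 2 + 1 in binary powers of 2.
So 6^67 ≡ 371 · 36 · 6 ≡ 734 (mod 1073).
Squaring chain: 734 → 110 → 297 → 223; never reaches −1, so base 6 is a Miller–Rabin witness that 1073 is composite.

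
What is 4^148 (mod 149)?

4^1 ≡ 4 (mod 149)
4^2 ≡ 4^2 = 16 ≡ 16 (mod 149)
4^4 ≡ 16^2 = 256 ≡ 107 (mod 149)
4^8 ≡ 107^2 = 11449 ≡ 125 (mod 149)
4^16 ≡ 125^2 = 15625 ≡ 129 (mod 149)
4^32 ≡ 129^2 = 16641 ≡ 102 (mod 149)
4^64 ≡ 102^2 = 10404 ≡ 123 (mod 149)
4^128 ≡ 123^2 = 15129 ≡ 80 (mod 149)
148 = 128 + 16 + 4 in binary powers of 2.
So 4^148 ≡ 80 · 129 · 107 ≡ 1 (mod 149).
Since the result is 1, base 4 gives no evidence that 149 is composite.

1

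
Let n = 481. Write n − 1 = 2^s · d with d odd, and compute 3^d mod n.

481 − 1 = 480 = 2^5 · 15, so d = 15.
3^1 ≡ 3 (mod 481)
3^2 ≡ 3^2 = 9 ≡ 9 (mod 481)
3^4 ≡ 9^2 = 81 ≡ 81 (mod 481)
3^8 ≡ 81^2 = 6561 ≡ 308 (mod 481)
15 = 8 + 4 + 2 + 1 in binary powers of 2.
So 3^15 ≡ 308 · 81 · 9 · 3 ≡ 196 (mod 481).
Squaring chain: 196 → 417 → 248 → 417 → 248; never reaches −1, so base 3 is a Miller–Rabin witness that 481 is composite.

196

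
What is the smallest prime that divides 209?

11

209 is odd.
Digit sum 11, not divisible by 3.
Ends in 9: not divisible by 5.
7: 209 = 7·29 + 6
11: 209 = 11·19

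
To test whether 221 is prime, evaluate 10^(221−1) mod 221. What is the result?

81

10^1 ≡ 10 (mod 221)
10^2 ≡ 10^2 = 100 ≡ 100 (mod 221)
10^4 ≡ 100^2 = 10000 ≡ 55 (mod 221)
10^8 ≡ 55^2 = 3025 ≡ 152 (mod 221)
10^16 ≡ 152^2 = 23104 ≡ 120 (mod 221)
10^32 ≡ 120^2 = 14400 ≡ 35 (mod 221)
10^64 ≡ 35^2 = 1225 ≡ 120 (mod 221)
10^128 ≡ 120^2 = 14400 ≡ 35 (mod 221)
220 = 128 + 64 + 16 + 8 + 4 in binary powers of 2.
So 10^220 ≡ 35 · 120 · 120 · 152 · 55 ≡ 81 (mod 221).
Since 81 ≠ 1, base 10 is a Fermat witness: 221 is composite.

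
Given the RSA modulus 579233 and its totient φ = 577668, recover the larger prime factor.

967

φ(n) = (p−1)(q−1) = n − (p+q) + 1, so p + q = 579233 − 577668 + 1 = 1566.
p and q are the roots of t² − 1566t + 579233 = 0.
Discriminant: 1566² − 4·579233 = 2452356 − 2316932 = 135424; √135424 = 368.
q = (1566 − 368)/2 = 599, p = (1566 + 368)/2 = 967.
Check: 599 · 967 = 579233.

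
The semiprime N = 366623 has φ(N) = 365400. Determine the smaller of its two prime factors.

φ(n) = (p−1)(q−1) = n − (p+q) + 1, so p + q = 366623 − 365400 + 1 = 1224.
p and q are the roots of t² − 1224t + 366623 = 0.
Discriminant: 1224² − 4·366623 = 1498176 − 1466492 = 31684; √31684 = 178.
q = (1224 − 178)/2 = 523, p = (1224 + 178)/2 = 701.
Check: 523 · 701 = 366623.

523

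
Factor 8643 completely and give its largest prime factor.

67

8643 = 3 · 2881
2881 = 43 · 67
67 is prime.
So 8643 = 3 · 43 · 67; the largest prime factor is 67.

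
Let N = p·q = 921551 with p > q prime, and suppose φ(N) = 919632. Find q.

φ(n) = (p−1)(q−1) = n − (p+q) + 1, so p + q = 921551 − 919632 + 1 = 1920.
p and q are the roots of t² − 1920t + 921551 = 0.
Discriminant: 1920² − 4·921551 = 3686400 − 3686204 = 196; √196 = 14.
q = (1920 − 14)/2 = 953, p = (1920 + 14)/2 = 967.
Check: 953 · 967 = 921551.

953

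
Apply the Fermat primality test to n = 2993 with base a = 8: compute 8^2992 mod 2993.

592

8^1 ≡ 8 (mod 2993)
8^2 ≡ 8^2 = 64 ≡ 64 (mod 2993)
8^4 ≡ 64^2 = 4096 ≡ 1103 (mod 2993)
8^8 ≡ 1103^2 = 1216609 ≡ 1451 (mod 2993)
8^16 ≡ 1451^2 = 2105401 ≡ 1322 (mod 2993)
8^32 ≡ 1322^2 = 1747684 ≡ 2765 (mod 2993)
8^64 ≡ 2765^2 = 7645225 ≡ 1103 (mod 2993)
8^128 ≡ 1103^2 = 1216609 ≡ 1451 (mod 2993)
8^256 ≡ 1451^2 = 2105401 ≡ 1322 (mod 2993)
8^512 ≡ 1322^2 = 1747684 ≡ 2765 (mod 2993)
8^1024 ≡ 2765^2 = 7645225 ≡ 1103 (mod 2993)
8^2048 ≡ 1103^2 = 1216609 ≡ 1451 (mod 2993)
2992 = 2048 + 512 + 256 + 128 + 32 + 16 in binary powers of 2.
So 8^2992 ≡ 1451 · 2765 · 1322 · 1451 · 2765 · 1322 ≡ 592 (mod 2993).
Since 592 ≠ 1, base 8 is a Fermat witness: 2993 is composite.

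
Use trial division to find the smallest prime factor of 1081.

23

1081 is odd.
Digit sum 10, not divisible by 3.
Ends in 1: not divisible by 5.
7: 1081 = 7·154 + 3
11: 1081 = 11·98 + 3
13: 1081 = 13·83 + 2
17: 1081 = 17·63 + 10
19: 1081 = 19·56 + 17
23: 1081 = 23·47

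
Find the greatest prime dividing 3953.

3953 = 59 · 67
67 is prime.
So 3953 = 59 · 67; the largest prime factor is 67.

67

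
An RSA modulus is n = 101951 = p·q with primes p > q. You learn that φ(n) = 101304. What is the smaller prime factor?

269

φ(n) = (p−1)(q−1) = n − (p+q) + 1, so p + q = 101951 − 101304 + 1 = 648.
p and q are the roots of t² − 648t + 101951 = 0.
Discriminant: 648² − 4·101951 = 419904 − 407804 = 12100; √12100 = 110.
q = (648 − 110)/2 = 269, p = (648 + 110)/2 = 379.
Check: 269 · 379 = 101951.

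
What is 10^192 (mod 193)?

1

10^1 ≡ 10 (mod 193)
10^2 ≡ 10^2 = 100 ≡ 100 (mod 193)
10^4 ≡ 100^2 = 10000 ≡ 157 (mod 193)
10^8 ≡ 157^2 = 24649 ≡ 138 (mod 193)
10^16 ≡ 138^2 = 19044 ≡ 130 (mod 193)
10^32 ≡ 130^2 = 16900 ≡ 109 (mod 193)
10^64 ≡ 109^2 = 11881 ≡ 108 (mod 193)
10^128 ≡ 108^2 = 11664 ≡ 84 (mod 193)
192 = 128 + 64 in binary powers of 2.
So 10^192 ≡ 84 · 108 ≡ 1 (mod 193).
Since the result is 1, base 10 gives no evidence that 193 is composite.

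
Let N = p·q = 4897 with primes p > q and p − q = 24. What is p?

83

Since p = q + 24, we have 4897 = q(q + 24), so q² + 24q − 4897 = 0.
Discriminant: 24² + 4·4897 = 576 + 19588 = 20164; √20164 = 142.
q = (−24 + 142)/2 = 59, and p = q + 24 = 83.
Check: 59 · 83 = 4897.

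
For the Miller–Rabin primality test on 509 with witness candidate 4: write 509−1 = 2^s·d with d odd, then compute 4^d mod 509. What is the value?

508

509 − 1 = 508 = 2^2 · 127, so d = 127.
4^1 ≡ 4 (mod 509)
4^2 ≡ 4^2 = 16 ≡ 16 (mod 509)
4^4 ≡ 16^2 = 256 ≡ 256 (mod 509)
4^8 ≡ 256^2 = 65536 ≡ 384 (mod 509)
4^16 ≡ 384^2 = 147456 ≡ 355 (mod 509)
4^32 ≡ 355^2 = 126025 ≡ 302 (mod 509)
4^64 ≡ 302^2 = 91204 ≡ 93 (mod 509)
127 = 64 + 32 + 16 + 8 + 4 + 2 + 1 in binary powers of 2.
So 4^127 ≡ 93 · 302 · 355 · 384 · 256 · 16 · 4 ≡ 508 (mod 509).
Since 4^d ≡ 508 (mod 509), base 4 does not prove 509 composite.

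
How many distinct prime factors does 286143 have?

5

286143 = 3 · 95381
95381 = 11 · 8671
8671 = 13 · 667
667 = 23 · 29
286143 = 3 · 11 · 13 · 23 · 29, which has 5 distinct prime factors.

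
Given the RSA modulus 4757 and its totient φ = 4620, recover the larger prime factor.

φ(n) = (p−1)(q−1) = n − (p+q) + 1, so p + q = 4757 − 4620 + 1 = 138.
p and q are the roots of t² − 138t + 4757 = 0.
Discriminant: 138² − 4·4757 = 19044 − 19028 = 16; √16 = 4.
q = (138 − 4)/2 = 67, p = (138 + 4)/2 = 71.
Check: 67 · 71 = 4757.

71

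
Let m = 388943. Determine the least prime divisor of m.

388943 is odd.
Digit sum 35, not divisible by 3.
Ends in 3: not divisible by 5.
7: 388943 = 7·55563 + 2
11: 388943 = 11·35358 + 5
13: 388943 = 13·29918 + 9
17: 388943 = 17·22879

17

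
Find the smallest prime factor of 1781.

13

1781 is odd.
Digit sum 17, not divisible by 3.
Ends in 1: not divisible by 5.
7: 1781 = 7·254 + 3
11: 1781 = 11·161 + 10
13: 1781 = 13·137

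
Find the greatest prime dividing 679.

97

679 = 7 · 97
97 is prime.
So 679 = 7 · 97; the largest prime factor is 97.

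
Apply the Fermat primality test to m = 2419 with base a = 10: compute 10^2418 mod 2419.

10^1 ≡ 10 (mod 2419)
10^2 ≡ 10^2 = 100 ≡ 100 (mod 2419)
10^4 ≡ 100^2 = 10000 ≡ 324 (mod 2419)
10^8 ≡ 324^2 = 104976 ≡ 959 (mod 2419)
10^16 ≡ 959^2 = 919681 ≡ 461 (mod 2419)
10^32 ≡ 461^2 = 212521 ≡ 2068 (mod 2419)
10^64 ≡ 2068^2 = 4276624 ≡ 2251 (mod 2419)
10^128 ≡ 2251^2 = 5067001 ≡ 1615 (mod 2419)
10^256 ≡ 1615^2 = 2608225 ≡ 543 (mod 2419)
10^512 ≡ 543^2 = 294849 ≡ 2150 (mod 2419)
10^1024 ≡ 2150^2 = 4622500 ≡ 2210 (mod 2419)
10^2048 ≡ 2210^2 = 4884100 ≡ 139 (mod 2419)
2418 = 2048 + 256 + 64 + 32 + 16 + 2 in binary powers of 2.
So 10^2418 ≡ 139 · 543 · 2251 · 2068 · 461 · 100 ≡ 1697 (mod 2419).
Since 1697 ≠ 1, base 10 is a Fermat witness: 2419 is composite.

1697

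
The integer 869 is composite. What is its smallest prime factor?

869 is odd.
Digit sum 23, not divisible by 3.
Ends in 9: not divisible by 5.
7: 869 = 7·124 + 1
11: 869 = 11·79

11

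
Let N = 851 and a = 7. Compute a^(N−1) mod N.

7^1 ≡ 7 (mod 851)
7^2 ≡ 7^2 = 49 ≡ 49 (mod 851)
7^4 ≡ 49^2 = 2401 ≡ 699 (mod 851)
7^8 ≡ 699^2 = 488601 ≡ 127 (mod 851)
7^16 ≡ 127^2 = 16129 ≡ 811 (mod 851)
7^32 ≡ 811^2 = 657721 ≡ 749 (mod 851)
7^64 ≡ 749^2 = 561001 ≡ 192 (mod 851)
7^128 ≡ 192^2 = 36864 ≡ 271 (mod 851)
7^256 ≡ 271^2 = 73441 ≡ 255 (mod 851)
7^512 ≡ 255^2 = 65025 ≡ 349 (mod 851)
850 = 512 + 256 + 64 + 16 + 2 in binary powers of 2.
So 7^850 ≡ 349 · 255 · 192 · 811 · 49 ≡ 255 (mod 851).
Since 255 ≠ 1, base 7 is a Fermat witness: 851 is composite.

255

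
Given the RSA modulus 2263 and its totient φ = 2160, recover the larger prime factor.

73

φ(n) = (p−1)(q−1) = n − (p+q) + 1, so p + q = 2263 − 2160 + 1 = 104.
p and q are the roots of t² − 104t + 2263 = 0.
Discriminant: 104² − 4·2263 = 10816 − 9052 = 1764; √1764 = 42.
q = (104 − 42)/2 = 31, p = (104 + 42)/2 = 73.
Check: 31 · 73 = 2263.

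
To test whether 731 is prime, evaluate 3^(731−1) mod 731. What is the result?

3^1 ≡ 3 (mod 731)
3^2 ≡ 3^2 = 9 ≡ 9 (mod 731)
3^4 ≡ 9^2 = 81 ≡ 81 (mod 731)
3^8 ≡ 81^2 = 6561 ≡ 713 (mod 731)
3^16 ≡ 713^2 = 508369 ≡ 324 (mod 731)
3^32 ≡ 324^2 = 104976 ≡ 443 (mod 731)
3^64 ≡ 443^2 = 196249 ≡ 341 (mod 731)
3^128 ≡ 341^2 = 116281 ≡ 52 (mod 731)
3^256 ≡ 52^2 = 2704 ≡ 511 (mod 731)
3^512 ≡ 511^2 = 261121 ≡ 154 (mod 731)
730 = 512 + 128 + 64 + 16 + 8 + 2 in binary powers of 2.
So 3^730 ≡ 154 · 52 · 341 · 324 · 713 · 9 ≡ 195 (mod 731).
Since 195 ≠ 1, base 3 is a Fermat witness: 731 is composite.

195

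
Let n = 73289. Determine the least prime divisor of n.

83

73289 is odd.
Digit sum 29, not divisible by 3.
Ends in 9: not divisible by 5.
7: 73289 = 7·10469 + 6
11: 73289 = 11·6662 + 7
13: 73289 = 13·5637 + 8
17: 73289 = 17·4311 + 2
19: 73289 = 19·3857 + 6
23: 73289 = 23·3186 + 11
29: 73289 = 29·2527 + 6
31: 73289 = 31·2364 + 5
37: 73289 = 37·1980 + 29
41: 73289 = 41·1787 + 22
43: 73289 = 43·1704 + 17
47: 73289 = 47·1559 + 16
53: 73289 = 53·1382 + 43
59: 73289 = 59·1242 + 11
61: 73289 = 61·1201 + 28
67: 73289 = 67·1093 + 58
71: 73289 = 71·1032 + 17
73: 73289 = 73·1003 + 70
79: 73289 = 79·927 + 56
83: 73289 = 83·883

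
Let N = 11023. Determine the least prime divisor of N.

73

11023 is odd.
Digit sum 7, not divisible by 3.
Ends in 3: not divisible by 5.
7: 11023 = 7·1574 + 5
11: 11023 = 11·1002 + 1
13: 11023 = 13·847 + 12
17: 11023 = 17·648 + 7
19: 11023 = 19·580 + 3
23: 11023 = 23·479 + 6
29: 11023 = 29·380 + 3
31: 11023 = 31·355 + 18
37: 11023 = 37·297 + 34
41: 11023 = 41·268 + 35
43: 11023 = 43·256 + 15
47: 11023 = 47·234 + 25
53: 11023 = 53·207 + 52
59: 11023 = 59·186 + 49
61: 11023 = 61·180 + 43
67: 11023 = 67·164 + 35
71: 11023 = 71·155 + 18
73: 11023 = 73·151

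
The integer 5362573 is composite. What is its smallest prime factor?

43

5362573 is odd.
Digit sum 31, not divisible by 3.
Ends in 3: not divisible by 5.
7: 5362573 = 7·766081 + 6
11: 5362573 = 11·487506 + 7
13: 5362573 = 13·412505 + 8
17: 5362573 = 17·315445 + 8
19: 5362573 = 19·282240 + 13
23: 5362573 = 23·233155 + 8
29: 5362573 = 29·184916 + 9
31: 5362573 = 31·172986 + 7
37: 5362573 = 37·144934 + 15
41: 5362573 = 41·130794 + 19
43: 5362573 = 43·124711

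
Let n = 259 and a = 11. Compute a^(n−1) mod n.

11^1 ≡ 11 (mod 259)
11^2 ≡ 11^2 = 121 ≡ 121 (mod 259)
11^4 ≡ 121^2 = 14641 ≡ 137 (mod 259)
11^8 ≡ 137^2 = 18769 ≡ 121 (mod 259)
11^16 ≡ 121^2 = 14641 ≡ 137 (mod 259)
11^32 ≡ 137^2 = 18769 ≡ 121 (mod 259)
11^64 ≡ 121^2 = 14641 ≡ 137 (mod 259)
11^128 ≡ 137^2 = 18769 ≡ 121 (mod 259)
11^256 ≡ 121^2 = 14641 ≡ 137 (mod 259)
258 = 256 + 2 in binary powers of 2.
So 11^258 ≡ 137 · 121 ≡ 1 (mod 259).
Since the result is 1, base 11 gives no evidence that 259 is composite.

1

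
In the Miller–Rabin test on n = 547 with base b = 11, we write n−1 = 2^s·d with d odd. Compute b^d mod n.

547 − 1 = 546 = 2^1 · 273, so d = 273.
11^1 ≡ 11 (mod 547)
11^2 ≡ 11^2 = 121 ≡ 121 (mod 547)
11^4 ≡ 121^2 = 14641 ≡ 419 (mod 547)
11^8 ≡ 419^2 = 175561 ≡ 521 (mod 547)
11^16 ≡ 521^2 = 271441 ≡ 129 (mod 547)
11^32 ≡ 129^2 = 16641 ≡ 231 (mod 547)
11^64 ≡ 231^2 = 53361 ≡ 302 (mod 547)
11^128 ≡ 302^2 = 91204 ≡ 402 (mod 547)
11^256 ≡ 402^2 = 161604 ≡ 239 (mod 547)
273 = 256 + 16 + 1 in binary powers of 2.
So 11^273 ≡ 239 · 129 · 11 ≡ 1 (mod 547).
Since 11^d ≡ 1 (mod 547), base 11 does not prove 547 composite.

1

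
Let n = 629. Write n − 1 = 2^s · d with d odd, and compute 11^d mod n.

629 − 1 = 628 = 2^2 · 157, so d = 157.
11^1 ≡ 11 (mod 629)
11^2 ≡ 11^2 = 121 ≡ 121 (mod 629)
11^4 ≡ 121^2 = 14641 ≡ 174 (mod 629)
11^8 ≡ 174^2 = 30276 ≡ 84 (mod 629)
11^16 ≡ 84^2 = 7056 ≡ 137 (mod 629)
11^32 ≡ 137^2 = 18769 ≡ 528 (mod 629)
11^64 ≡ 528^2 = 278784 ≡ 137 (mod 629)
11^128 ≡ 137^2 = 18769 ≡ 528 (mod 629)
157 = 128 + 16 + 8 + 4 + 1 in binary powers of 2.
So 11^157 ≡ 528 · 137 · 84 · 174 · 11 ≡ 381 (mod 629).
Squaring chain: 381 → 491; never reaches −1, so base 11 is a Miller–Rabin witness that 629 is composite.

381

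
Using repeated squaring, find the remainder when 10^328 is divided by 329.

10^1 ≡ 10 (mod 329)
10^2 ≡ 10^2 = 100 ≡ 100 (mod 329)
10^4 ≡ 100^2 = 10000 ≡ 130 (mod 329)
10^8 ≡ 130^2 = 16900 ≡ 121 (mod 329)
10^16 ≡ 121^2 = 14641 ≡ 165 (mod 329)
10^32 ≡ 165^2 = 27225 ≡ 247 (mod 329)
10^64 ≡ 247^2 = 61009 ≡ 144 (mod 329)
10^128 ≡ 144^2 = 20736 ≡ 9 (mod 329)
10^256 ≡ 9^2 = 81 ≡ 81 (mod 329)
328 = 256 + 64 + 8 in binary powers of 2.
So 10^328 ≡ 81 · 144 · 121 ≡ 263 (mod 329).
Since 263 ≠ 1, base 10 is a Fermat witness: 329 is composite.

263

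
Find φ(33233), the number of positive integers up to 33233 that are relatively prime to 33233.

Factor: 33233 = 167 · 199.
φ(33233) = (167−1) · (199−1) = 166 · 198 = 32868.

32868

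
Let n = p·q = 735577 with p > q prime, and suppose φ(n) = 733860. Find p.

907

φ(n) = (p−1)(q−1) = n − (p+q) + 1, so p + q = 735577 − 733860 + 1 = 1718.
p and q are the roots of t² − 1718t + 735577 = 0.
Discriminant: 1718² − 4·735577 = 2951524 − 2942308 = 9216; √9216 = 96.
q = (1718 − 96)/2 = 811, p = (1718 + 96)/2 = 907.
Check: 811 · 907 = 735577.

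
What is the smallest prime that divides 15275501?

53

15275501 is odd.
Digit sum 26, not divisible by 3.
Ends in 1: not divisible by 5.
7: 15275501 = 7·2182214 + 3
11: 15275501 = 11·1388681 + 10
13: 15275501 = 13·1175038 + 7
17: 15275501 = 17·898558 + 15
19: 15275501 = 19·803973 + 14
23: 15275501 = 23·664152 + 5
29: 15275501 = 29·526741 + 12
31: 15275501 = 31·492758 + 3
37: 15275501 = 37·412851 + 14
41: 15275501 = 41·372573 + 8
43: 15275501 = 43·355244 + 9
47: 15275501 = 47·325010 + 31
53: 15275501 = 53·288217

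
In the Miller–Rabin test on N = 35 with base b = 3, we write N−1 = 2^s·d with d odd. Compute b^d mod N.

35 − 1 = 34 = 2^1 · 17, so d = 17.
3^1 ≡ 3 (mod 35)
3^2 ≡ 3^2 = 9 ≡ 9 (mod 35)
3^4 ≡ 9^2 = 81 ≡ 11 (mod 35)
3^8 ≡ 11^2 = 121 ≡ 16 (mod 35)
3^16 ≡ 16^2 = 256 ≡ 11 (mod 35)
17 = 16 + 1 in binary powers of 2.
So 3^17 ≡ 11 · 3 ≡ 33 (mod 35).
Squaring chain: 33; never reaches −1, so base 3 is a Miller–Rabin witness that 35 is composite.

33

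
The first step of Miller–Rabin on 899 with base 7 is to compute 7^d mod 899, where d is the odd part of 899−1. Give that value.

899 − 1 = 898 = 2^1 · 449, so d = 449.
7^1 ≡ 7 (mod 899)
7^2 ≡ 7^2 = 49 ≡ 49 (mod 899)
7^4 ≡ 49^2 = 2401 ≡ 603 (mod 899)
7^8 ≡ 603^2 = 363609 ≡ 413 (mod 899)
7^16 ≡ 413^2 = 170569 ≡ 658 (mod 899)
7^32 ≡ 658^2 = 432964 ≡ 545 (mod 899)
7^64 ≡ 545^2 = 297025 ≡ 355 (mod 899)
7^128 ≡ 355^2 = 126025 ≡ 165 (mod 899)
7^256 ≡ 165^2 = 27225 ≡ 255 (mod 899)
449 = 256 + 128 + 64 + 1 in binary powers of 2.
So 7^449 ≡ 255 · 165 · 355 · 7 ≡ 877 (mod 899).
Squaring chain: 877; never reaches −1, so base 7 is a Miller–Rabin witness that 899 is composite.

877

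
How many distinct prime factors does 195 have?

195 = 3 · 65
65 = 5 · 13
195 = 3 · 5 · 13, which has 3 distinct prime factors.

3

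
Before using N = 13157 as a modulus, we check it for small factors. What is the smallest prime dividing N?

13157 is odd.
Digit sum 17, not divisible by 3.
Ends in 7: not divisible by 5.
7: 13157 = 7·1879 + 4
11: 13157 = 11·1196 + 1
13: 13157 = 13·1012 + 1
17: 13157 = 17·773 + 16
19: 13157 = 19·692 + 9
23: 13157 = 23·572 + 1
29: 13157 = 29·453 + 20
31: 13157 = 31·424 + 13
37: 13157 = 37·355 + 22
41: 13157 = 41·320 + 37
43: 13157 = 43·305 + 42
47: 13157 = 47·279 + 44
53: 13157 = 53·248 + 13
59: 13157 = 59·223

59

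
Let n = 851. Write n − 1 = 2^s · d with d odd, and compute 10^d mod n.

359

851 − 1 = 850 = 2^1 · 425, so d = 425.
10^1 ≡ 10 (mod 851)
10^2 ≡ 10^2 = 100 ≡ 100 (mod 851)
10^4 ≡ 100^2 = 10000 ≡ 639 (mod 851)
10^8 ≡ 639^2 = 408321 ≡ 692 (mod 851)
10^16 ≡ 692^2 = 478864 ≡ 602 (mod 851)
10^32 ≡ 602^2 = 362404 ≡ 729 (mod 851)
10^64 ≡ 729^2 = 531441 ≡ 417 (mod 851)
10^128 ≡ 417^2 = 173889 ≡ 285 (mod 851)
10^256 ≡ 285^2 = 81225 ≡ 380 (mod 851)
425 = 256 + 128 + 32 + 8 + 1 in binary powers of 2.
So 10^425 ≡ 380 · 285 · 729 · 692 · 10 ≡ 359 (mod 851).
Squaring chain: 359; never reaches −1, so base 10 is a Miller–Rabin witness that 851 is composite.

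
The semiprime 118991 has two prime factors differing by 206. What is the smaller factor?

257

Since p = q + 206, we have 118991 = q(q + 206), so q² + 206q − 118991 = 0.
Discriminant: 206² + 4·118991 = 42436 + 475964 = 518400; √518400 = 720.
q = (−206 + 720)/2 = 257, and p = q + 206 = 463.
Check: 257 · 463 = 118991.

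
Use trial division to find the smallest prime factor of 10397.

10397 is odd.
Digit sum 20, not divisible by 3.
Ends in 7: not divisible by 5.
7: 10397 = 7·1485 + 2
11: 10397 = 11·945 + 2
13: 10397 = 13·799 + 10
17: 10397 = 17·611 + 10
19: 10397 = 19·547 + 4
23: 10397 = 23·452 + 1
29: 10397 = 29·358 + 15
31: 10397 = 31·335 + 12
37: 10397 = 37·281

37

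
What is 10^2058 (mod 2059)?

57

10^1 ≡ 10 (mod 2059)
10^2 ≡ 10^2 = 100 ≡ 100 (mod 2059)
10^4 ≡ 100^2 = 10000 ≡ 1764 (mod 2059)
10^8 ≡ 1764^2 = 3111696 ≡ 547 (mod 2059)
10^16 ≡ 547^2 = 299209 ≡ 654 (mod 2059)
10^32 ≡ 654^2 = 427716 ≡ 1503 (mod 2059)
10^64 ≡ 1503^2 = 2259009 ≡ 286 (mod 2059)
10^128 ≡ 286^2 = 81796 ≡ 1495 (mod 2059)
10^256 ≡ 1495^2 = 2235025 ≡ 1010 (mod 2059)
10^512 ≡ 1010^2 = 1020100 ≡ 895 (mod 2059)
10^1024 ≡ 895^2 = 801025 ≡ 74 (mod 2059)
10^2048 ≡ 74^2 = 5476 ≡ 1358 (mod 2059)
2058 = 2048 + 8 + 2 in binary powers of 2.
So 10^2058 ≡ 1358 · 547 · 100 ≡ 57 (mod 2059).
Since 57 ≠ 1, base 10 is a Fermat witness: 2059 is composite.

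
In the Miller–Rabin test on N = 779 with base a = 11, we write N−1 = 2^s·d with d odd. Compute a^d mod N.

767

779 − 1 = 778 = 2^1 · 389, so d = 389.
11^1 ≡ 11 (mod 779)
11^2 ≡ 11^2 = 121 ≡ 121 (mod 779)
11^4 ≡ 121^2 = 14641 ≡ 619 (mod 779)
11^8 ≡ 619^2 = 383161 ≡ 672 (mod 779)
11^16 ≡ 672^2 = 451584 ≡ 543 (mod 779)
11^32 ≡ 543^2 = 294849 ≡ 387 (mod 779)
11^64 ≡ 387^2 = 149769 ≡ 201 (mod 779)
11^128 ≡ 201^2 = 40401 ≡ 672 (mod 779)
11^256 ≡ 672^2 = 451584 ≡ 543 (mod 779)
389 = 256 + 128 + 4 + 1 in binary powers of 2.
So 11^389 ≡ 543 · 672 · 619 · 11 ≡ 767 (mod 779).
Squaring chain: 767; never reaches −1, so base 11 is a Miller–Rabin witness that 779 is composite.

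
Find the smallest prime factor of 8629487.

8629487 is odd.
Digit sum 44, not divisible by 3.
Ends in 7: not divisible by 5.
7: 8629487 = 7·1232783 + 6
11: 8629487 = 11·784498 + 9
13: 8629487 = 13·663806 + 9
17: 8629487 = 17·507616 + 15
19: 8629487 = 19·454183 + 10
23: 8629487 = 23·375195 + 2
29: 8629487 = 29·297568 + 15
31: 8629487 = 31·278370 + 17
37: 8629487 = 37·233229 + 14
41: 8629487 = 41·210475 + 12
43: 8629487 = 43·200685 + 32
47: 8629487 = 47·183606 + 5
53: 8629487 = 53·162820 + 27
59: 8629487 = 59·146262 + 29
61: 8629487 = 61·141467

61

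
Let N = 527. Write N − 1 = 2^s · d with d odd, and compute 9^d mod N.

121

527 − 1 = 526 = 2^1 · 263, so d = 263.
9^1 ≡ 9 (mod 527)
9^2 ≡ 9^2 = 81 ≡ 81 (mod 527)
9^4 ≡ 81^2 = 6561 ≡ 237 (mod 527)
9^8 ≡ 237^2 = 56169 ≡ 307 (mod 527)
9^16 ≡ 307^2 = 94249 ≡ 443 (mod 527)
9^32 ≡ 443^2 = 196249 ≡ 205 (mod 527)
9^64 ≡ 205^2 = 42025 ≡ 392 (mod 527)
9^128 ≡ 392^2 = 153664 ≡ 307 (mod 527)
9^256 ≡ 307^2 = 94249 ≡ 443 (mod 527)
263 = 256 + 4 + 2 + 1 in binary powers of 2.
So 9^263 ≡ 443 · 237 · 81 · 9 ≡ 121 (mod 527).
Squaring chain: 121; never reaches −1, so base 9 is a Miller–Rabin witness that 527 is composite.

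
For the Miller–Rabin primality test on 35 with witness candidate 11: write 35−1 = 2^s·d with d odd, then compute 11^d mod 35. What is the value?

35 − 1 = 34 = 2^1 · 17, so d = 17.
11^1 ≡ 11 (mod 35)
11^2 ≡ 11^2 = 121 ≡ 16 (mod 35)
11^4 ≡ 16^2 = 256 ≡ 11 (mod 35)
11^8 ≡ 11^2 = 121 ≡ 16 (mod 35)
11^16 ≡ 16^2 = 256 ≡ 11 (mod 35)
17 = 16 + 1 in binary powers of 2.
So 11^17 ≡ 11 · 11 ≡ 16 (mod 35).
Squaring chain: 16; never reaches −1, so base 11 is a Miller–Rabin witness that 35 is composite.

16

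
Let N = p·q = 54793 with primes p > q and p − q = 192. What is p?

349

Since p = q + 192, we have 54793 = q(q + 192), so q² + 192q − 54793 = 0.
Discriminant: 192² + 4·54793 = 36864 + 219172 = 256036; √256036 = 506.
q = (−192 + 506)/2 = 157, and p = q + 192 = 349.
Check: 157 · 349 = 54793.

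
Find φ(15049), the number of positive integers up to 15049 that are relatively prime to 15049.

Factor: 15049 = 101 · 149.
φ(15049) = (101−1) · (149−1) = 100 · 148 = 14800.

14800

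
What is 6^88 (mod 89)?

1

6^1 ≡ 6 (mod 89)
6^2 ≡ 6^2 = 36 ≡ 36 (mod 89)
6^4 ≡ 36^2 = 1296 ≡ 50 (mod 89)
6^8 ≡ 50^2 = 2500 ≡ 8 (mod 89)
6^16 ≡ 8^2 = 64 ≡ 64 (mod 89)
6^32 ≡ 64^2 = 4096 ≡ 2 (mod 89)
6^64 ≡ 2^2 = 4 ≡ 4 (mod 89)
88 = 64 + 16 + 8 in binary powers of 2.
So 6^88 ≡ 4 · 64 · 8 ≡ 1 (mod 89).
Since the result is 1, base 6 gives no evidence that 89 is composite.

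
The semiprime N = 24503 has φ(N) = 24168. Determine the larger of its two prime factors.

φ(n) = (p−1)(q−1) = n − (p+q) + 1, so p + q = 24503 − 24168 + 1 = 336.
p and q are the roots of t² − 336t + 24503 = 0.
Discriminant: 336² − 4·24503 = 112896 − 98012 = 14884; √14884 = 122.
q = (336 − 122)/2 = 107, p = (336 + 122)/2 = 229.
Check: 107 · 229 = 24503.

229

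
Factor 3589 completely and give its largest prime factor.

3589 = 37 · 97
97 is prime.
So 3589 = 37 · 97; the largest prime factor is 97.

97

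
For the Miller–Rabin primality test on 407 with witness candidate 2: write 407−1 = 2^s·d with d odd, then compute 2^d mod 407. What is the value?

338

407 − 1 = 406 = 2^1 · 203, so d = 203.
2^1 ≡ 2 (mod 407)
2^2 ≡ 2^2 = 4 ≡ 4 (mod 407)
2^4 ≡ 4^2 = 16 ≡ 16 (mod 407)
2^8 ≡ 16^2 = 256 ≡ 256 (mod 407)
2^16 ≡ 256^2 = 65536 ≡ 9 (mod 407)
2^32 ≡ 9^2 = 81 ≡ 81 (mod 407)
2^64 ≡ 81^2 = 6561 ≡ 49 (mod 407)
2^128 ≡ 49^2 = 2401 ≡ 366 (mod 407)
203 = 128 + 64 + 8 + 2 + 1 in binary powers of 2.
So 2^203 ≡ 366 · 49 · 256 · 4 · 2 ≡ 338 (mod 407).
Squaring chain: 338; never reaches −1, so base 2 is a Miller–Rabin witness that 407 is composite.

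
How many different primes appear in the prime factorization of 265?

2

265 = 5 · 53
265 = 5 · 53, which has 2 distinct prime factors.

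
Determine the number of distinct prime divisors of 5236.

5236 = 2^2 · 1309
1309 = 7 · 187
187 = 11 · 17
5236 = 2^2 · 7 · 11 · 17, which has 4 distinct prime factors.

4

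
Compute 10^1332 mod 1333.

10^1 ≡ 10 (mod 1333)
10^2 ≡ 10^2 = 100 ≡ 100 (mod 1333)
10^4 ≡ 100^2 = 10000 ≡ 669 (mod 1333)
10^8 ≡ 669^2 = 447561 ≡ 1006 (mod 1333)
10^16 ≡ 1006^2 = 1012036 ≡ 289 (mod 1333)
10^32 ≡ 289^2 = 83521 ≡ 875 (mod 1333)
10^64 ≡ 875^2 = 765625 ≡ 483 (mod 1333)
10^128 ≡ 483^2 = 233289 ≡ 14 (mod 1333)
10^256 ≡ 14^2 = 196 ≡ 196 (mod 1333)
10^512 ≡ 196^2 = 38416 ≡ 1092 (mod 1333)
10^1024 ≡ 1092^2 = 1192464 ≡ 762 (mod 1333)
1332 = 1024 + 256 + 32 + 16 + 4 in binary powers of 2.
So 10^1332 ≡ 762 · 196 · 875 · 289 · 669 ≡ 686 (mod 1333).
Since 686 ≠ 1, base 10 is a Fermat witness: 1333 is composite.

686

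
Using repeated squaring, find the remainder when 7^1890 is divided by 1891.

1768

7^1 ≡ 7 (mod 1891)
7^2 ≡ 7^2 = 49 ≡ 49 (mod 1891)
7^4 ≡ 49^2 = 2401 ≡ 510 (mod 1891)
7^8 ≡ 510^2 = 260100 ≡ 1033 (mod 1891)
7^16 ≡ 1033^2 = 1067089 ≡ 565 (mod 1891)
7^32 ≡ 565^2 = 319225 ≡ 1537 (mod 1891)
7^64 ≡ 1537^2 = 2362369 ≡ 510 (mod 1891)
7^128 ≡ 510^2 = 260100 ≡ 1033 (mod 1891)
7^256 ≡ 1033^2 = 1067089 ≡ 565 (mod 1891)
7^512 ≡ 565^2 = 319225 ≡ 1537 (mod 1891)
7^1024 ≡ 1537^2 = 2362369 ≡ 510 (mod 1891)
1890 = 1024 + 512 + 256 + 64 + 32 + 2 in binary powers of 2.
So 7^1890 ≡ 510 · 1537 · 565 · 510 · 1537 · 49 ≡ 1768 (mod 1891).
Since 1768 ≠ 1, base 7 is a Fermat witness: 1891 is composite.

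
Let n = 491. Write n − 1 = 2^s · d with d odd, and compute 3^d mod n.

491 − 1 = 490 = 2^1 · 245, so d = 245.
3^1 ≡ 3 (mod 491)
3^2 ≡ 3^2 = 9 ≡ 9 (mod 491)
3^4 ≡ 9^2 = 81 ≡ 81 (mod 491)
3^8 ≡ 81^2 = 6561 ≡ 178 (mod 491)
3^16 ≡ 178^2 = 31684 ≡ 260 (mod 491)
3^32 ≡ 260^2 = 67600 ≡ 333 (mod 491)
3^64 ≡ 333^2 = 110889 ≡ 414 (mod 491)
3^128 ≡ 414^2 = 171396 ≡ 37 (mod 491)
245 = 128 + 64 + 32 + 16 + 4 + 1 in binary powers of 2.
So 3^245 ≡ 37 · 414 · 333 · 260 · 81 · 3 ≡ 1 (mod 491).
Since 3^d ≡ 1 (mod 491), base 3 does not prove 491 composite.

1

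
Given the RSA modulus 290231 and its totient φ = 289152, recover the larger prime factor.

φ(n) = (p−1)(q−1) = n − (p+q) + 1, so p + q = 290231 − 289152 + 1 = 1080.
p and q are the roots of t² − 1080t + 290231 = 0.
Discriminant: 1080² − 4·290231 = 1166400 − 1160924 = 5476; √5476 = 74.
q = (1080 − 74)/2 = 503, p = (1080 + 74)/2 = 577.
Check: 503 · 577 = 290231.

577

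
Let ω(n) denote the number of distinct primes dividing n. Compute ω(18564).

18564 = 2^2 · 4641
4641 = 3 · 1547
1547 = 7 · 221
221 = 13 · 17
18564 = 2^2 · 3 · 7 · 13 · 17, which has 5 distinct prime factors.

5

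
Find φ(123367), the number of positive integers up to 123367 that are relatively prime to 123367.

Factor: 123367 = 19 · 43 · 151.
φ(123367) = (19−1) · (43−1) · (151−1) = 18 · 42 · 150 = 113400.

113400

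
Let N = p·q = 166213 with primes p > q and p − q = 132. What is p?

479

Since p = q + 132, we have 166213 = q(q + 132), so q² + 132q − 166213 = 0.
Discriminant: 132² + 4·166213 = 17424 + 664852 = 682276; √682276 = 826.
q = (−132 + 826)/2 = 347, and p = q + 132 = 479.
Check: 347 · 479 = 166213.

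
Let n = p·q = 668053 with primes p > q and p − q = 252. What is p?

Since p = q + 252, we have 668053 = q(q + 252), so q² + 252q − 668053 = 0.
Discriminant: 252² + 4·668053 = 63504 + 2672212 = 2735716; √2735716 = 1654.
q = (−252 + 1654)/2 = 701, and p = q + 252 = 953.
Check: 701 · 953 = 668053.

953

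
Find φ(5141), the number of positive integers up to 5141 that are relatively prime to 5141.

4992

Factor: 5141 = 53 · 97.
φ(5141) = (53−1) · (97−1) = 52 · 96 = 4992.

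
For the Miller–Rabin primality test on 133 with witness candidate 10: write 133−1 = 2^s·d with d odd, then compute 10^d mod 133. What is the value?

133 − 1 = 132 = 2^2 · 33, so d = 33.
10^1 ≡ 10 (mod 133)
10^2 ≡ 10^2 = 100 ≡ 100 (mod 133)
10^4 ≡ 100^2 = 10000 ≡ 25 (mod 133)
10^8 ≡ 25^2 = 625 ≡ 93 (mod 133)
10^16 ≡ 93^2 = 8649 ≡ 4 (mod 133)
10^32 ≡ 4^2 = 16 ≡ 16 (mod 133)
33 = 32 + 1 in binary powers of 2.
So 10^33 ≡ 16 · 10 ≡ 27 (mod 133).
Squaring chain: 27 → 64; never reaches −1, so base 10 is a Miller–Rabin witness that 133 is composite.

27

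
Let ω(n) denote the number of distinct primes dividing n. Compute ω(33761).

33761 = 7^2 · 689
689 = 13 · 53
33761 = 7^2 · 13 · 53, which has 3 distinct prime factors.

3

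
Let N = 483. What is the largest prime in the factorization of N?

23

483 = 3 · 161
161 = 7 · 23
23 is prime.
So 483 = 3 · 7 · 23; the largest prime factor is 23.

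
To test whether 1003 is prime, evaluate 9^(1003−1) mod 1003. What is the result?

676

9^1 ≡ 9 (mod 1003)
9^2 ≡ 9^2 = 81 ≡ 81 (mod 1003)
9^4 ≡ 81^2 = 6561 ≡ 543 (mod 1003)
9^8 ≡ 543^2 = 294849 ≡ 970 (mod 1003)
9^16 ≡ 970^2 = 940900 ≡ 86 (mod 1003)
9^32 ≡ 86^2 = 7396 ≡ 375 (mod 1003)
9^64 ≡ 375^2 = 140625 ≡ 205 (mod 1003)
9^128 ≡ 205^2 = 42025 ≡ 902 (mod 1003)
9^256 ≡ 902^2 = 813604 ≡ 171 (mod 1003)
9^512 ≡ 171^2 = 29241 ≡ 154 (mod 1003)
1002 = 512 + 256 + 128 + 64 + 32 + 8 + 2 in binary powers of 2.
So 9^1002 ≡ 154 · 171 · 902 · 205 · 375 · 970 · 81 ≡ 676 (mod 1003).
Since 676 ≠ 1, base 9 is a Fermat witness: 1003 is composite.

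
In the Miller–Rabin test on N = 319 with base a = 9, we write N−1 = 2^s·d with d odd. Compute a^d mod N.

5

319 − 1 = 318 = 2^1 · 159, so d = 159.
9^1 ≡ 9 (mod 319)
9^2 ≡ 9^2 = 81 ≡ 81 (mod 319)
9^4 ≡ 81^2 = 6561 ≡ 181 (mod 319)
9^8 ≡ 181^2 = 32761 ≡ 223 (mod 319)
9^16 ≡ 223^2 = 49729 ≡ 284 (mod 319)
9^32 ≡ 284^2 = 80656 ≡ 268 (mod 319)
9^64 ≡ 268^2 = 71824 ≡ 49 (mod 319)
9^128 ≡ 49^2 = 2401 ≡ 168 (mod 319)
159 = 128 + 16 + 8 + 4 + 2 + 1 in binary powers of 2.
So 9^159 ≡ 168 · 284 · 223 · 181 · 81 · 9 ≡ 5 (mod 319).
Squaring chain: 5; never reaches −1, so base 9 is a Miller–Rabin witness that 319 is composite.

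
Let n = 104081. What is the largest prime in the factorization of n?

97

104081 = 29 · 3589
3589 = 37 · 97
97 is prime.
So 104081 = 29 · 37 · 97; the largest prime factor is 97.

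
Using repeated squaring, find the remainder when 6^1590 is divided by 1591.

517

6^1 ≡ 6 (mod 1591)
6^2 ≡ 6^2 = 36 ≡ 36 (mod 1591)
6^4 ≡ 36^2 = 1296 ≡ 1296 (mod 1591)
6^8 ≡ 1296^2 = 1679616 ≡ 1111 (mod 1591)
6^16 ≡ 1111^2 = 1234321 ≡ 1296 (mod 1591)
6^32 ≡ 1296^2 = 1679616 ≡ 1111 (mod 1591)
6^64 ≡ 1111^2 = 1234321 ≡ 1296 (mod 1591)
6^128 ≡ 1296^2 = 1679616 ≡ 1111 (mod 1591)
6^256 ≡ 1111^2 = 1234321 ≡ 1296 (mod 1591)
6^512 ≡ 1296^2 = 1679616 ≡ 1111 (mod 1591)
6^1024 ≡ 1111^2 = 1234321 ≡ 1296 (mod 1591)
1590 = 1024 + 512 + 32 + 16 + 4 + 2 in binary powers of 2.
So 6^1590 ≡ 1296 · 1111 · 1111 · 1296 · 1296 · 36 ≡ 517 (mod 1591).
Since 517 ≠ 1, base 6 is a Fermat witness: 1591 is composite.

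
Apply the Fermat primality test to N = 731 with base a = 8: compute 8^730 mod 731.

8^1 ≡ 8 (mod 731)
8^2 ≡ 8^2 = 64 ≡ 64 (mod 731)
8^4 ≡ 64^2 = 4096 ≡ 441 (mod 731)
8^8 ≡ 441^2 = 194481 ≡ 35 (mod 731)
8^16 ≡ 35^2 = 1225 ≡ 494 (mod 731)
8^32 ≡ 494^2 = 244036 ≡ 613 (mod 731)
8^64 ≡ 613^2 = 375769 ≡ 35 (mod 731)
8^128 ≡ 35^2 = 1225 ≡ 494 (mod 731)
8^256 ≡ 494^2 = 244036 ≡ 613 (mod 731)
8^512 ≡ 613^2 = 375769 ≡ 35 (mod 731)
730 = 512 + 128 + 64 + 16 + 8 + 2 in binary powers of 2.
So 8^730 ≡ 35 · 494 · 35 · 494 · 35 · 64 ≡ 64 (mod 731).
Since 64 ≠ 1, base 8 is a Fermat witness: 731 is composite.

64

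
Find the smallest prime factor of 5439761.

53

5439761 is odd.
Digit sum 35, not divisible by 3.
Ends in 1: not divisible by 5.
7: 5439761 = 7·777108 + 5
11: 5439761 = 11·494523 + 8
13: 5439761 = 13·418443 + 2
17: 5439761 = 17·319985 + 16
19: 5439761 = 19·286303 + 4
23: 5439761 = 23·236511 + 8
29: 5439761 = 29·187577 + 28
31: 5439761 = 31·175476 + 5
37: 5439761 = 37·147020 + 21
41: 5439761 = 41·132677 + 4
43: 5439761 = 43·126506 + 3
47: 5439761 = 47·115739 + 28
53: 5439761 = 53·102637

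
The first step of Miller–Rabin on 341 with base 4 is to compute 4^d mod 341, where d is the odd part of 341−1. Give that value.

1

341 − 1 = 340 = 2^2 · 85, so d = 85.
4^1 ≡ 4 (mod 341)
4^2 ≡ 4^2 = 16 ≡ 16 (mod 341)
4^4 ≡ 16^2 = 256 ≡ 256 (mod 341)
4^8 ≡ 256^2 = 65536 ≡ 64 (mod 341)
4^16 ≡ 64^2 = 4096 ≡ 4 (mod 341)
4^32 ≡ 4^2 = 16 ≡ 16 (mod 341)
4^64 ≡ 16^2 = 256 ≡ 256 (mod 341)
85 = 64 + 16 + 4 + 1 in binary powers of 2.
So 4^85 ≡ 256 · 4 · 256 · 4 ≡ 1 (mod 341).
Since 4^d ≡ 1 (mod 341), base 4 does not prove 341 composite.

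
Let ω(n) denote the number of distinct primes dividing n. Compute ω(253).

253 = 11 · 23
253 = 11 · 23, which has 2 distinct prime factors.

2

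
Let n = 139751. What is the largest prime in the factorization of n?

79

139751 = 29 · 4819
4819 = 61 · 79
79 is prime.
So 139751 = 29 · 61 · 79; the largest prime factor is 79.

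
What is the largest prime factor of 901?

53

901 = 17 · 53
53 is prime.
So 901 = 17 · 53; the largest prime factor is 53.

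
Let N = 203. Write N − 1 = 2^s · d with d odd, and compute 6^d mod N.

13

203 − 1 = 202 = 2^1 · 101, so d = 101.
6^1 ≡ 6 (mod 203)
6^2 ≡ 6^2 = 36 ≡ 36 (mod 203)
6^4 ≡ 36^2 = 1296 ≡ 78 (mod 203)
6^8 ≡ 78^2 = 6084 ≡ 197 (mod 203)
6^16 ≡ 197^2 = 38809 ≡ 36 (mod 203)
6^32 ≡ 36^2 = 1296 ≡ 78 (mod 203)
6^64 ≡ 78^2 = 6084 ≡ 197 (mod 203)
101 = 64 + 32 + 4 + 1 in binary powers of 2.
So 6^101 ≡ 197 · 78 · 78 · 6 ≡ 13 (mod 203).
Squaring chain: 13; never reaches −1, so base 6 is a Miller–Rabin witness that 203 is composite.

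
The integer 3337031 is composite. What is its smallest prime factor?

3337031 is odd.
Digit sum 20, not divisible by 3.
Ends in 1: not divisible by 5.
7: 3337031 = 7·476718 + 5
11: 3337031 = 11·303366 + 5
13: 3337031 = 13·256694 + 9
17: 3337031 = 17·196295 + 16
19: 3337031 = 19·175633 + 4
23: 3337031 = 23·145088 + 7
29: 3337031 = 29·115070 + 1
31: 3337031 = 31·107646 + 5
37: 3337031 = 37·90190 + 1
41: 3337031 = 41·81391

41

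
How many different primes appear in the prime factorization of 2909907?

2909907 = 3^2 · 323323
323323 = 7 · 46189
46189 = 11 · 4199
4199 = 13 · 323
323 = 17 · 19
2909907 = 3^2 · 7 · 11 · 13 · 17 · 19, which has 6 distinct prime factors.

6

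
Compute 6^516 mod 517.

159

6^1 ≡ 6 (mod 517)
6^2 ≡ 6^2 = 36 ≡ 36 (mod 517)
6^4 ≡ 36^2 = 1296 ≡ 262 (mod 517)
6^8 ≡ 262^2 = 68644 ≡ 400 (mod 517)
6^16 ≡ 400^2 = 160000 ≡ 247 (mod 517)
6^32 ≡ 247^2 = 61009 ≡ 3 (mod 517)
6^64 ≡ 3^2 = 9 ≡ 9 (mod 517)
6^128 ≡ 9^2 = 81 ≡ 81 (mod 517)
6^256 ≡ 81^2 = 6561 ≡ 357 (mod 517)
6^512 ≡ 357^2 = 127449 ≡ 267 (mod 517)
516 = 512 + 4 in binary powers of 2.
So 6^516 ≡ 267 · 262 ≡ 159 (mod 517).
Since 159 ≠ 1, base 6 is a Fermat witness: 517 is composite.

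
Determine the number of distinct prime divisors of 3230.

4

3230 = 2 · 1615
1615 = 5 · 323
323 = 17 · 19
3230 = 2 · 5 · 17 · 19, which has 4 distinct prime factors.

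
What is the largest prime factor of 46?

23

46 = 2 · 23
23 is prime.
So 46 = 2 · 23; the largest prime factor is 23.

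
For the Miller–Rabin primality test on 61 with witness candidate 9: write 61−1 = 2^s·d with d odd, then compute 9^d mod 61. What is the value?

1

61 − 1 = 60 = 2^2 · 15, so d = 15.
9^1 ≡ 9 (mod 61)
9^2 ≡ 9^2 = 81 ≡ 20 (mod 61)
9^4 ≡ 20^2 = 400 ≡ 34 (mod 61)
9^8 ≡ 34^2 = 1156 ≡ 58 (mod 61)
15 = 8 + 4 + 2 + 1 in binary powers of 2.
So 9^15 ≡ 58 · 34 · 20 · 9 ≡ 1 (mod 61).
Since 9^d ≡ 1 (mod 61), base 9 does not prove 61 composite.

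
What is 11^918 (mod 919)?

1

11^1 ≡ 11 (mod 919)
11^2 ≡ 11^2 = 121 ≡ 121 (mod 919)
11^4 ≡ 121^2 = 14641 ≡ 856 (mod 919)
11^8 ≡ 856^2 = 732736 ≡ 293 (mod 919)
11^16 ≡ 293^2 = 85849 ≡ 382 (mod 919)
11^32 ≡ 382^2 = 145924 ≡ 722 (mod 919)
11^64 ≡ 722^2 = 521284 ≡ 211 (mod 919)
11^128 ≡ 211^2 = 44521 ≡ 409 (mod 919)
11^256 ≡ 409^2 = 167281 ≡ 23 (mod 919)
11^512 ≡ 23^2 = 529 ≡ 529 (mod 919)
918 = 512 + 256 + 128 + 16 + 4 + 2 in binary powers of 2.
So 11^918 ≡ 529 · 23 · 409 · 382 · 856 · 121 ≡ 1 (mod 919).
Since the result is 1, base 11 gives no evidence that 919 is composite.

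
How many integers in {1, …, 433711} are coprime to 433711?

408672

Factor: 433711 = 23 · 109 · 173.
φ(433711) = (23−1) · (109−1) · (173−1) = 22 · 108 · 172 = 408672.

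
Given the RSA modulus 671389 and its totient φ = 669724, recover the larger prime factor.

φ(n) = (p−1)(q−1) = n − (p+q) + 1, so p + q = 671389 − 669724 + 1 = 1666.
p and q are the roots of t² − 1666t + 671389 = 0.
Discriminant: 1666² − 4·671389 = 2775556 − 2685556 = 90000; √90000 = 300.
q = (1666 − 300)/2 = 683, p = (1666 + 300)/2 = 983.
Check: 683 · 983 = 671389.

983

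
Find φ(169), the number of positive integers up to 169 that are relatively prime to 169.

156

Factor: 169 = 13^2.
φ(169) = 13^1·(13−1) = 156.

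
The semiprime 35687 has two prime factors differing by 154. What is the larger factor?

281

Since p = q + 154, we have 35687 = q(q + 154), so q² + 154q − 35687 = 0.
Discriminant: 154² + 4·35687 = 23716 + 142748 = 166464; √166464 = 408.
q = (−154 + 408)/2 = 127, and p = q + 154 = 281.
Check: 127 · 281 = 35687.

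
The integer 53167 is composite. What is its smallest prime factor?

53167 is odd.
Digit sum 22, not divisible by 3.
Ends in 7: not divisible by 5.
7: 53167 = 7·7595 + 2
11: 53167 = 11·4833 + 4
13: 53167 = 13·4089 + 10
17: 53167 = 17·3127 + 8
19: 53167 = 19·2798 + 5
23: 53167 = 23·2311 + 14
29: 53167 = 29·1833 + 10
31: 53167 = 31·1715 + 2
37: 53167 = 37·1436 + 35
41: 53167 = 41·1296 + 31
43: 53167 = 43·1236 + 19
47: 53167 = 47·1131 + 10
53: 53167 = 53·1003 + 8
59: 53167 = 59·901 + 8
61: 53167 = 61·871 + 36
67: 53167 = 67·793 + 36
71: 53167 = 71·748 + 59
73: 53167 = 73·728 + 23
79: 53167 = 79·673

79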